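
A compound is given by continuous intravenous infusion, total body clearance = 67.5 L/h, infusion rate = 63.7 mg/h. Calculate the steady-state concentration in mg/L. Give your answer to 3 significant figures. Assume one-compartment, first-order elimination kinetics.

At steady state Css = R₀ / CL = 63.7 / 67.50 = 0.9437 mg/L

0.944 mg/L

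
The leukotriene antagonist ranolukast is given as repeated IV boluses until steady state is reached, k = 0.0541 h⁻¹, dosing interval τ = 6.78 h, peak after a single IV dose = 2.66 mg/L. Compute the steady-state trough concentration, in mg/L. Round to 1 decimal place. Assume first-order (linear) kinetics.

e^(−kτ) = e^(−0.05410 × 6.78) = 0.6929
Accumulation ratio R = 1 / (1 − e^(−kτ)) = 1 / (1 − 0.6929) = 3.256
Steady-state trough = C₀ × R × e^(−kτ) = 2.66 × 3.256 × 0.6929 = 6.001 mg/L

6.0 mg/L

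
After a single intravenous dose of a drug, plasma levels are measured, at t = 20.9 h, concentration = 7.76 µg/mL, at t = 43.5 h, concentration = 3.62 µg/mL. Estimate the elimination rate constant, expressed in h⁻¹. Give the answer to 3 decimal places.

0.034 h⁻¹

k = ln(C₁/C₂) / (t₂ − t₁) = ln(7.76/3.62) / (43.5 − 20.9)
  = 0.7625 / 22.60 = 0.03374 h⁻¹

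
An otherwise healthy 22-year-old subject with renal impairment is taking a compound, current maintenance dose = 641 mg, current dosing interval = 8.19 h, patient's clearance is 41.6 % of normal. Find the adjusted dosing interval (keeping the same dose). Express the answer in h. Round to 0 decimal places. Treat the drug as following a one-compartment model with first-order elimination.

To keep the same average steady-state level, dosing rate must scale with clearance.
CL ratio = 41.6 / 100 = 0.4160
New interval (same dose) = 8.19 / 0.4160 = 19.69 h

20 h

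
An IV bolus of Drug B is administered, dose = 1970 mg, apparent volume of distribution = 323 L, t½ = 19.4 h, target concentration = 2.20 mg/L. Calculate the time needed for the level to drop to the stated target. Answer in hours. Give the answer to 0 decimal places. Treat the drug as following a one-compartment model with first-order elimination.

C₀ = Dose / Vd = 1970 / 323 = 6.099 mg/L
k = ln2 / t½ = 0.693147 / 19.4 = 0.03573 h⁻¹
t = ln(C₀ / C) / k = ln(6.099 / 2.20) / 0.03573
  = ln(2.772) / 0.03573 = 1.020 / 0.03573 = 28.55 h

29 h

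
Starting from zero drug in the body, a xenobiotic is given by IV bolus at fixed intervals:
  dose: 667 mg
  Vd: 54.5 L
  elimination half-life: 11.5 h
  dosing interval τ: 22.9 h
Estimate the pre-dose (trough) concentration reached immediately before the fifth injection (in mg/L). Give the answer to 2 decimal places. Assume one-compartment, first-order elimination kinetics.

4.10 mg/L

C₀ per dose = Dose / Vd = 667 / 54.5 = 12.24 mg/L
k = ln2 / t½ = 0.693147 / 11.5 = 0.06027 h⁻¹
Fraction remaining after one interval: r = e^(−kτ) = e^(−0.06027 × 22.9) = 0.2515
Before dose 5, 4 doses have been given (aged 1τ, 2τ, 3τ, 4τ).
C_trough = C₀ × (r + r² + … + r^4) = C₀ × r(1−r^4)/(1−r)
        = 12.24 × 0.2515 × (1 − 0.004001) / (1 − 0.2515) = 4.096 mg/L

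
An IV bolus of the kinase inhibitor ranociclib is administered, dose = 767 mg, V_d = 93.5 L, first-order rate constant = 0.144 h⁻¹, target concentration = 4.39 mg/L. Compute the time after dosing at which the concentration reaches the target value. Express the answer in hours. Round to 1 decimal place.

4.3 h

C₀ = Dose / Vd = 767.0 / 93.5 = 8.203 mg/L
t = ln(C₀ / C) / k = ln(8.203 / 4.39) / 0.1440
  = ln(1.869) / 0.1440 = 0.6254 / 0.1440 = 4.343 h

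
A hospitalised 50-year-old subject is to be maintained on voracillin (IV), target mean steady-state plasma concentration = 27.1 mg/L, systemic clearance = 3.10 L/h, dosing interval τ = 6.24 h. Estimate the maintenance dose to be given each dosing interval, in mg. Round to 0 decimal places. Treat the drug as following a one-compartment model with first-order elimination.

At steady state, Dose/τ = Css × CL.
Dose = Css × CL × τ = 27.1 × 3.100 × 6.24 = 524.2 mg

524 mg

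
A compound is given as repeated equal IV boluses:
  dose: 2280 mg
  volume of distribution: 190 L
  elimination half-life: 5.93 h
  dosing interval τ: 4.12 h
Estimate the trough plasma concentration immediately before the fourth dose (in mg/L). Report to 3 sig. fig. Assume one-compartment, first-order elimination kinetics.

C₀ per dose = Dose / Vd = 2280 / 190 = 12.00 mg/L
k = ln2 / t½ = 0.693147 / 5.93 = 0.1169 h⁻¹
Fraction remaining after one interval: r = e^(−kτ) = e^(−0.1169 × 4.12) = 0.6178
Before dose 4, 3 doses have been given (aged 1τ, 2τ, 3τ).
C_trough = C₀ × (r + r² + … + r^3) = C₀ × r(1−r^3)/(1−r)
        = 12.00 × 0.6178 × (1 − 0.2358) / (1 − 0.6178) = 14.82 mg/L

14.8 mg/L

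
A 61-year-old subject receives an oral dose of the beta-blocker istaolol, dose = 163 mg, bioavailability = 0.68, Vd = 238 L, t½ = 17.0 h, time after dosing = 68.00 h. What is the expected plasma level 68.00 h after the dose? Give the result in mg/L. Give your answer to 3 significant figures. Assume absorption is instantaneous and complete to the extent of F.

0.0291 mg/L

Amount reaching circulation = F × Dose = 0.68 × 163.0 = 110.8 mg
C₀ = F·Dose / Vd = 110.8 / 238 = 0.4655 mg/L
k = ln2 / t½ = 0.693147 / 17.0 = 0.04077 h⁻¹
t / t½ = 68.00 / 17.0 = 4 half-lives
C = C₀ × (1/2)^4 = 0.4655 × 0.06250 = 0.02909 mg/L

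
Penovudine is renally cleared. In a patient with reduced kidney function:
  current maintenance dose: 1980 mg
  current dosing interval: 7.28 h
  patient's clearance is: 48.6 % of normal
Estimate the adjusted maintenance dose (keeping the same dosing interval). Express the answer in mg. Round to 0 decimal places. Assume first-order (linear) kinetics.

To keep the same average steady-state level, dosing rate must scale with clearance.
CL ratio = 48.6 / 100 = 0.4860
New dose (same interval) = 1980 × 0.4860 = 962.3 mg

962 mg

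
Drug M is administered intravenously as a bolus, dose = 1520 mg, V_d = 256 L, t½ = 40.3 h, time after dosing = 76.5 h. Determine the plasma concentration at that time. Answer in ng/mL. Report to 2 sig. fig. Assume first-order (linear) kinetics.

C₀ = Dose / Vd = 1520 / 256 = 5.938 mg/L
k = ln2 / t½ = 0.693147 / 40.3 = 0.01720 h⁻¹
C = C₀ · e^(−k·t) = 5.938 × e^(−0.01720 × 76.5)
  = 5.938 × 0.2683 = 1.593 mg/L
Convert: 1.593 mg/L × 1000 = 1593 ng/mL

1600 ng/mL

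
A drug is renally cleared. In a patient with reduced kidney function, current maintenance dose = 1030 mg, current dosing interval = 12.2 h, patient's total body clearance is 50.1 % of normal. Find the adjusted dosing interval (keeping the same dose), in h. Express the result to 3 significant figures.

To keep the same average steady-state level, dosing rate must scale with clearance.
CL ratio = 50.1 / 100 = 0.5010
New interval (same dose) = 12.2 / 0.5010 = 24.35 h

24.4 h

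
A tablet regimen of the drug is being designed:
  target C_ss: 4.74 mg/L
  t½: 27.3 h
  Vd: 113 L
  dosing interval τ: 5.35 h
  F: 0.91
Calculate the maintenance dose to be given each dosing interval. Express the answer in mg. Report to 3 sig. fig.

k = ln2 / t½ = 0.693147 / 27.3 = 0.02539 h⁻¹
CL = k × Vd = 0.02539 × 113 = 2.869 L/h
At steady state, F × (Dose/τ) = Css × CL.
Dose = Css × CL × τ / F = 4.74 × 2.869 × 5.35 / 0.91 = 79.95 mg

80.0 mg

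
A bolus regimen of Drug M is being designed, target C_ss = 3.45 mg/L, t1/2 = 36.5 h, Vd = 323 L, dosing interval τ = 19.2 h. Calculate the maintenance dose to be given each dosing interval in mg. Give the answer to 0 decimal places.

k = ln2 / t½ = 0.693147 / 36.5 = 0.01899 h⁻¹
CL = k × Vd = 0.01899 × 323 = 6.134 L/h
At steady state, Dose/τ = Css × CL.
Dose = Css × CL × τ = 3.45 × 6.134 × 19.2 = 406.3 mg

406 mg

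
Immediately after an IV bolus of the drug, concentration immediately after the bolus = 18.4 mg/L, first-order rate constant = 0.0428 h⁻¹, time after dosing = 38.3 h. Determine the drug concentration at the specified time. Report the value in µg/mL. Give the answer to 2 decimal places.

3.57 µg/mL

C = C₀ · e^(−k·t) = 18.40 × e^(−0.04280 × 38.3)
  = 18.40 × 0.1941 = 3.571 mg/L
(3.571 mg/L = 3.571 µg/mL)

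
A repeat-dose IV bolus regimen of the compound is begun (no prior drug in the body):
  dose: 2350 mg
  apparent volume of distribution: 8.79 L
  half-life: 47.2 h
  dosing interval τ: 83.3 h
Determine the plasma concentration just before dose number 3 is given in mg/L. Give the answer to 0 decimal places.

C₀ per dose = Dose / Vd = 2350 / 8.79 = 267.3 mg/L
k = ln2 / t½ = 0.693147 / 47.2 = 0.01469 h⁻¹
Fraction remaining after one interval: r = e^(−kτ) = e^(−0.01469 × 83.3) = 0.2941
Before dose 3, 2 doses have been given (aged 1τ, 2τ).
C_trough = C₀ × (r + r²) = 267.3 × (0.2941 + 0.08649) = 101.7 mg/L

102 mg/L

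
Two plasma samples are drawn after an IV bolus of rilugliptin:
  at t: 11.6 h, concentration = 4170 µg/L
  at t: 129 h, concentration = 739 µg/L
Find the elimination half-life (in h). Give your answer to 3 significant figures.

k = ln(C₁/C₂) / (t₂ − t₁) = ln(4170/739) / (129 − 11.6)
  = 1.730 / 117.4 = 0.01474 h⁻¹
t½ = ln2 / k = 0.693147 / 0.01474 = 47.02 h

47.0 h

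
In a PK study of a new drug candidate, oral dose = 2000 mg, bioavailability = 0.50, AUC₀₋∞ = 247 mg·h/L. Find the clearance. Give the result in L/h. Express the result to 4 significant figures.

CL = F·Dose / AUC = 0.50 × 2000 / 247 = 4.049 L/h

4.049 L/h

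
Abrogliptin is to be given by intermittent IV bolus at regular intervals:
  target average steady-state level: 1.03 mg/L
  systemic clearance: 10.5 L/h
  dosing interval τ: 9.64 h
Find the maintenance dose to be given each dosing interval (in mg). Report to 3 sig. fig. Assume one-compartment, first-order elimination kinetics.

104 mg

At steady state, Dose/τ = Css × CL.
Dose = Css × CL × τ = 1.03 × 10.50 × 9.64 = 104.3 mg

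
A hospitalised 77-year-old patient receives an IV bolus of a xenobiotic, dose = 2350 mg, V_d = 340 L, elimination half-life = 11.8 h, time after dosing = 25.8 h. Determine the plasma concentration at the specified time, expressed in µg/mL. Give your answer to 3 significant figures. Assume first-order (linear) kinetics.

1.52 µg/mL

C₀ = Dose / Vd = 2350 / 340 = 6.912 mg/L
k = ln2 / t½ = 0.693147 / 11.8 = 0.05874 h⁻¹
C = C₀ · e^(−k·t) = 6.912 × e^(−0.05874 × 25.8)
  = 6.912 × 0.2197 = 1.519 mg/L
(1.519 mg/L = 1.519 µg/mL)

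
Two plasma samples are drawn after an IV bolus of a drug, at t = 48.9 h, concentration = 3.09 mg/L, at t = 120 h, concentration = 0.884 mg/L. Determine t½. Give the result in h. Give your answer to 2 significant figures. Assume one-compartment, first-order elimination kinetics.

39 h

k = ln(C₁/C₂) / (t₂ − t₁) = ln(3.09/0.884) / (120 − 48.9)
  = 1.251 / 71.10 = 0.01759 h⁻¹
t½ = ln2 / k = 0.693147 / 0.01759 = 39.41 h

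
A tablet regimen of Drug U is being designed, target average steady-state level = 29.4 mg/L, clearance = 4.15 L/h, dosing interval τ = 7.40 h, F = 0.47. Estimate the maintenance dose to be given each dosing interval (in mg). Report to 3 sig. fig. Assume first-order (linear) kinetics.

At steady state, F × (Dose/τ) = Css × CL.
Dose = Css × CL × τ / F = 29.4 × 4.150 × 7.40 / 0.47 = 1921 mg

1920 mg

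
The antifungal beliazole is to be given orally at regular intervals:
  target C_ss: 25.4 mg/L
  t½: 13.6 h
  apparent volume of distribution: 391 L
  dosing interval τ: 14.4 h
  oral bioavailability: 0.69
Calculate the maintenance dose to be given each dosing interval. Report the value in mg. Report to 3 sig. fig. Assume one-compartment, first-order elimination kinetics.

10600 mg

k = ln2 / t½ = 0.693147 / 13.6 = 0.05097 h⁻¹
CL = k × Vd = 0.05097 × 391 = 19.93 L/h
At steady state, F × (Dose/τ) = Css × CL.
Dose = Css × CL × τ / F = 25.4 × 19.93 × 14.4 / 0.69 = 10560 mg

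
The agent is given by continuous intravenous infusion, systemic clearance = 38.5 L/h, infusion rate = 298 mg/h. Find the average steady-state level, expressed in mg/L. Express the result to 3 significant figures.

At steady state Css = R₀ / CL = 298 / 38.50 = 7.740 mg/L

7.74 mg/L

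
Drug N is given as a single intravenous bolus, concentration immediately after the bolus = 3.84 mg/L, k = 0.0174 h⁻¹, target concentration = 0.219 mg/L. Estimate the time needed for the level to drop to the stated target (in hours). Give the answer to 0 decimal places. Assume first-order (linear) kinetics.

t = ln(C₀ / C) / k = ln(3.840 / 0.219) / 0.01740
  = ln(17.53) / 0.01740 = 2.864 / 0.01740 = 164.6 h

165 h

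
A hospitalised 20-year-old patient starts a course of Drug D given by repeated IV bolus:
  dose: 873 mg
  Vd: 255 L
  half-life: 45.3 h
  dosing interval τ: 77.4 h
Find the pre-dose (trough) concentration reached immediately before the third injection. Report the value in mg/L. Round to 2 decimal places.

C₀ per dose = Dose / Vd = 873 / 255 = 3.424 mg/L
k = ln2 / t½ = 0.693147 / 45.3 = 0.01530 h⁻¹
Fraction remaining after one interval: r = e^(−kτ) = e^(−0.01530 × 77.4) = 0.3060
Before dose 3, 2 doses have been given (aged 1τ, 2τ).
C_trough = C₀ × (r + r²) = 3.424 × (0.3060 + 0.09364) = 1.368 mg/L

1.37 mg/L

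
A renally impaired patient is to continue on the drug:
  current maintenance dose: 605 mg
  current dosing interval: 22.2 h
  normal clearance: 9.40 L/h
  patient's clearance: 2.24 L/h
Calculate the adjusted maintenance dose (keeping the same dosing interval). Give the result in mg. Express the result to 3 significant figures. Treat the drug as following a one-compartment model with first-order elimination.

144 mg

To keep the same average steady-state level, dosing rate must scale with clearance.
CL ratio = 2.24 / 9.40 = 0.2383
New dose (same interval) = 605 × 0.2383 = 144.2 mg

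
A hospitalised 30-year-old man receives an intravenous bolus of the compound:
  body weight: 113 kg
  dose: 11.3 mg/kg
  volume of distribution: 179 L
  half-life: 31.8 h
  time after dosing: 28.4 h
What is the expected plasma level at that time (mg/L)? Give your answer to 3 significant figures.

Total dose = 11.3 × 113 = 1277 mg
C₀ = Dose / Vd = 1277 / 179 = 7.134 mg/L
k = ln2 / t½ = 0.693147 / 31.8 = 0.02180 h⁻¹
C = C₀ · e^(−k·t) = 7.134 × e^(−0.02180 × 28.4)
  = 7.134 × 0.5384 = 3.841 mg/L

3.84 mg/L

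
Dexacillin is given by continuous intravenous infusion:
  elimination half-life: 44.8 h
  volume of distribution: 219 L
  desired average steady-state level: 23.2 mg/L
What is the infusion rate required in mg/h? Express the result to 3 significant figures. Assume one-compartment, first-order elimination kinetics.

78.6 mg/h

k = ln2 / t½ = 0.693147 / 44.8 = 0.01547 h⁻¹
CL = k × Vd = 0.01547 × 219 = 3.388 L/h
At steady state, infusion rate R₀ = Css × CL = 23.2 × 3.388 = 78.60 mg/h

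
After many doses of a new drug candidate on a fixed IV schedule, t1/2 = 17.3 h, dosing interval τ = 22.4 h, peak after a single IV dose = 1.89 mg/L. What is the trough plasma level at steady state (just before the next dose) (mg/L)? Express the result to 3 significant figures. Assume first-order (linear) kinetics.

1.30 mg/L

k = ln2 / t½ = 0.693147 / 17.3 = 0.04007 h⁻¹
e^(−kτ) = e^(−0.04007 × 22.4) = 0.4076
Accumulation ratio R = 1 / (1 − e^(−kτ)) = 1 / (1 − 0.4076) = 1.688
Steady-state trough = C₀ × R × e^(−kτ) = 1.89 × 1.688 × 0.4076 = 1.300 mg/L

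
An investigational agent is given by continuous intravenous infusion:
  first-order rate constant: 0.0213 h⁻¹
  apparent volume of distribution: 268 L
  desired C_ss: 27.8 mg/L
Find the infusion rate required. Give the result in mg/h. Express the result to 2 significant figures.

CL = k × Vd = 0.02130 × 268 = 5.708 L/h
At steady state, infusion rate R₀ = Css × CL = 27.8 × 5.708 = 158.7 mg/h

160 mg/h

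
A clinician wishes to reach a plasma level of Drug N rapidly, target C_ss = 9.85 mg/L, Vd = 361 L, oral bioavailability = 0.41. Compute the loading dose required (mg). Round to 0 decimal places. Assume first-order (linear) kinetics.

LD = Css × Vd / F = 9.85 × 361 / 0.41 = 8673 mg

8673 mg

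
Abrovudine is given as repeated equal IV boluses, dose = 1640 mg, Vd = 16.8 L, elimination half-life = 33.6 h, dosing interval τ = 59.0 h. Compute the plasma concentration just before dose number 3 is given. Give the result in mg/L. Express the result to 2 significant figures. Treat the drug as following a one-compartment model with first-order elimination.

37 mg/L

C₀ per dose = Dose / Vd = 1640 / 16.8 = 97.62 mg/L
k = ln2 / t½ = 0.693147 / 33.6 = 0.02063 h⁻¹
Fraction remaining after one interval: r = e^(−kτ) = e^(−0.02063 × 59.0) = 0.2961
Before dose 3, 2 doses have been given (aged 1τ, 2τ).
C_trough = C₀ × (r + r²) = 97.62 × (0.2961 + 0.08768) = 37.46 mg/L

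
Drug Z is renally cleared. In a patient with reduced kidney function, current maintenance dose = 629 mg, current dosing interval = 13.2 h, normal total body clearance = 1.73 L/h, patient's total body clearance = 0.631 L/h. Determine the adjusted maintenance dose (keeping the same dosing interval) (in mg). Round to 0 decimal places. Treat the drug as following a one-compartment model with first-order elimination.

229 mg

To keep the same average steady-state level, dosing rate must scale with clearance.
CL ratio = 0.631 / 1.73 = 0.3647
New dose (same interval) = 629 × 0.3647 = 229.4 mg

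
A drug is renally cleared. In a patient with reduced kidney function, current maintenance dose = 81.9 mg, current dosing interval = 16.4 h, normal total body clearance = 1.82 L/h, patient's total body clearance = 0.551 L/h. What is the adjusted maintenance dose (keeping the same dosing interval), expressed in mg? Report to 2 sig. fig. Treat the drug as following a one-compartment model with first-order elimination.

25 mg

To keep the same average steady-state level, dosing rate must scale with clearance.
CL ratio = 0.551 / 1.82 = 0.3027
New dose (same interval) = 81.9 × 0.3027 = 24.79 mg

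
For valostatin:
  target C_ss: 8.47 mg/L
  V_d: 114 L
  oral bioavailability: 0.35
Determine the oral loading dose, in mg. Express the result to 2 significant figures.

2800 mg

LD = Css × Vd / F = 8.47 × 114 / 0.35 = 2759 mg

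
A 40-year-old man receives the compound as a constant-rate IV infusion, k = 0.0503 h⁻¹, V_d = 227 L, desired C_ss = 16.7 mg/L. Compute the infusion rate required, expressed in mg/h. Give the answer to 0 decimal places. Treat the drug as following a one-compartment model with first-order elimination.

191 mg/h

CL = k × Vd = 0.05030 × 227 = 11.42 L/h
At steady state, infusion rate R₀ = Css × CL = 16.7 × 11.42 = 190.7 mg/h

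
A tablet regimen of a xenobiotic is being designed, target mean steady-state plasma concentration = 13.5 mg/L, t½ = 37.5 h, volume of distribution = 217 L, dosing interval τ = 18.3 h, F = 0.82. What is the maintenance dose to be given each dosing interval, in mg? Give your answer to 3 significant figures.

1210 mg

k = ln2 / t½ = 0.693147 / 37.5 = 0.01848 h⁻¹
CL = k × Vd = 0.01848 × 217 = 4.010 L/h
At steady state, F × (Dose/τ) = Css × CL.
Dose = Css × CL × τ / F = 13.5 × 4.010 × 18.3 / 0.82 = 1208 mg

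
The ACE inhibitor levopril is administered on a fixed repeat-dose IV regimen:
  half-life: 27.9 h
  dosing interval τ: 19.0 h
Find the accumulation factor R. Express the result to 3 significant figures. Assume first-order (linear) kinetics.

2.66

k = ln2 / t½ = 0.693147 / 27.9 = 0.02484 h⁻¹
e^(−kτ) = e^(−0.02484 × 19.0) = 0.6238
Accumulation ratio R = 1 / (1 − e^(−kτ)) = 1 / (1 − 0.6238) = 2.658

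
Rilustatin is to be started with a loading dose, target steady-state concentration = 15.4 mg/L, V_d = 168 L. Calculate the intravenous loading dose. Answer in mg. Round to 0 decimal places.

LD = Css × Vd = 15.4 × 168 = 2587 mg

2587 mg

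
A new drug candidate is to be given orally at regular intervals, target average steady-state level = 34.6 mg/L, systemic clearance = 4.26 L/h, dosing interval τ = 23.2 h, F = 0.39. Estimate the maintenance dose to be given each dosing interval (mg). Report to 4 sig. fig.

8768 mg

At steady state, F × (Dose/τ) = Css × CL.
Dose = Css × CL × τ / F = 34.6 × 4.260 × 23.2 / 0.39 = 8768 mg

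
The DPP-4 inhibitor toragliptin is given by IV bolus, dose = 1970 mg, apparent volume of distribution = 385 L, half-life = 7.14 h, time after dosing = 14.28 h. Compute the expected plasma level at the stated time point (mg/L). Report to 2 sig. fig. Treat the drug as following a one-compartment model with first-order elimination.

1.3 mg/L

C₀ = Dose / Vd = 1970 / 385 = 5.117 mg/L
k = ln2 / t½ = 0.693147 / 7.14 = 0.09708 h⁻¹
t / t½ = 14.28 / 7.14 = 2 half-lives
C = C₀ × (1/2)^2 = 5.117 × 0.2500 = 1.279 mg/L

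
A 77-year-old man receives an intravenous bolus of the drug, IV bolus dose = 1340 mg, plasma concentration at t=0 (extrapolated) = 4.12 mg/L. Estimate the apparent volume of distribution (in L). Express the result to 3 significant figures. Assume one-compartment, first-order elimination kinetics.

325 L

Vd = Dose / C₀ = 1340 / 4.12 = 325.2 L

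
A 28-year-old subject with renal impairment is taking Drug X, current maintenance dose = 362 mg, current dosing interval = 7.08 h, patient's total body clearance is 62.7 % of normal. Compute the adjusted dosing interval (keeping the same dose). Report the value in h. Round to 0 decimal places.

To keep the same average steady-state level, dosing rate must scale with clearance.
CL ratio = 62.7 / 100 = 0.6270
New interval (same dose) = 7.08 / 0.6270 = 11.29 h

11 h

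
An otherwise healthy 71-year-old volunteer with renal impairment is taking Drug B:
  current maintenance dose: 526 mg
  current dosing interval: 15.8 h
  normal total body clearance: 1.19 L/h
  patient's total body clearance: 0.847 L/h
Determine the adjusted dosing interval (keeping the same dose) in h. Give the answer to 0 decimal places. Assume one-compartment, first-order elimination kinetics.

To keep the same average steady-state level, dosing rate must scale with clearance.
CL ratio = 0.847 / 1.19 = 0.7118
New interval (same dose) = 15.8 / 0.7118 = 22.20 h

22 h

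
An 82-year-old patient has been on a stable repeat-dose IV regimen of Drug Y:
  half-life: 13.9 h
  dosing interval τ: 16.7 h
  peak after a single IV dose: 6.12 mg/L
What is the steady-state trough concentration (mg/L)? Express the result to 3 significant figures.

k = ln2 / t½ = 0.693147 / 13.9 = 0.04987 h⁻¹
e^(−kτ) = e^(−0.04987 × 16.7) = 0.4348
Accumulation ratio R = 1 / (1 − e^(−kτ)) = 1 / (1 − 0.4348) = 1.769
Steady-state trough = C₀ × R × e^(−kτ) = 6.12 × 1.769 × 0.4348 = 4.707 mg/L

4.71 mg/L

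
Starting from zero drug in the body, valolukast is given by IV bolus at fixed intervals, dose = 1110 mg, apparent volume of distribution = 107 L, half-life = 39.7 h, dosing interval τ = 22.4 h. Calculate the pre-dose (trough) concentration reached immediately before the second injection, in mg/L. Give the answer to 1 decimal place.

C₀ per dose = Dose / Vd = 1110 / 107 = 10.37 mg/L
k = ln2 / t½ = 0.693147 / 39.7 = 0.01746 h⁻¹
Fraction remaining after one interval: r = e^(−kτ) = e^(−0.01746 × 22.4) = 0.6763
Before dose 2, 1 dose has been given (aged 1τ).
C_trough = C₀ × r = 10.37 × 0.6763 = 7.013 mg/L

7.0 mg/L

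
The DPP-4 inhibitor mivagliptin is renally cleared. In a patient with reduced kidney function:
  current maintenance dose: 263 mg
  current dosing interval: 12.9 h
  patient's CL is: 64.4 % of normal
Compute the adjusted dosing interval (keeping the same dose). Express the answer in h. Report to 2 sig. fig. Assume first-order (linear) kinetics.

20 h

To keep the same average steady-state level, dosing rate must scale with clearance.
CL ratio = 64.4 / 100 = 0.6440
New interval (same dose) = 12.9 / 0.6440 = 20.03 h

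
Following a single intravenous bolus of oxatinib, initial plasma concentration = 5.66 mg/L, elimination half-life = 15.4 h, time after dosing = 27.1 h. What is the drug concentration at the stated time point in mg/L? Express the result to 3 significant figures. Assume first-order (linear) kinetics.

1.67 mg/L

k = ln2 / t½ = 0.693147 / 15.4 = 0.04501 h⁻¹
C = C₀ · e^(−k·t) = 5.660 × e^(−0.04501 × 27.1)
  = 5.660 × 0.2953 = 1.671 mg/L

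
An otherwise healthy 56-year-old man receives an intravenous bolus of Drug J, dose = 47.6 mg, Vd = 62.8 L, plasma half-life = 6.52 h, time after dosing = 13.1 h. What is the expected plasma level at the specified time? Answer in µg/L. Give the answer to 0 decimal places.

C₀ = Dose / Vd = 47.60 / 62.8 = 0.7580 mg/L
k = ln2 / t½ = 0.693147 / 6.52 = 0.1063 h⁻¹
C = C₀ · e^(−k·t) = 0.7580 × e^(−0.1063 × 13.1)
  = 0.7580 × 0.2484 = 0.1883 mg/L
Convert: 0.1883 mg/L × 1000 = 188.3 µg/L

188 µg/L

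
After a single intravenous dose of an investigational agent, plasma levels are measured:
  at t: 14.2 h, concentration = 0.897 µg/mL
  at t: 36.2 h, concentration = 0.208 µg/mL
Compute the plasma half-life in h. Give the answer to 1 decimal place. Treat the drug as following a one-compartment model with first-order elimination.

k = ln(C₁/C₂) / (t₂ − t₁) = ln(0.897/0.208) / (36.2 − 14.2)
  = 1.462 / 22.00 = 0.06645 h⁻¹
t½ = ln2 / k = 0.693147 / 0.06645 = 10.43 h

10.4 h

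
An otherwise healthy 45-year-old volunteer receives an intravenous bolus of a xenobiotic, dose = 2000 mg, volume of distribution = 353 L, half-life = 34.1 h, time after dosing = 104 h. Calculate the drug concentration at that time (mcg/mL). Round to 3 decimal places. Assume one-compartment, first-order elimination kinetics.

C₀ = Dose / Vd = 2000 / 353 = 5.666 mg/L
k = ln2 / t½ = 0.693147 / 34.1 = 0.02033 h⁻¹
C = C₀ · e^(−k·t) = 5.666 × e^(−0.02033 × 104)
  = 5.666 × 0.1207 = 0.6839 mg/L
(0.6839 mg/L = 0.6839 mcg/mL)

0.684 mcg/mL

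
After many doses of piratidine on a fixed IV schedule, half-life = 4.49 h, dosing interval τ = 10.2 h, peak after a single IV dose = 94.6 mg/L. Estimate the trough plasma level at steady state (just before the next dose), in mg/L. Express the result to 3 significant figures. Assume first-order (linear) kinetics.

k = ln2 / t½ = 0.693147 / 4.49 = 0.1544 h⁻¹
e^(−kτ) = e^(−0.1544 × 10.2) = 0.2070
Accumulation ratio R = 1 / (1 − e^(−kτ)) = 1 / (1 − 0.2070) = 1.261
Steady-state trough = C₀ × R × e^(−kτ) = 94.6 × 1.261 × 0.2070 = 24.69 mg/L

24.7 mg/L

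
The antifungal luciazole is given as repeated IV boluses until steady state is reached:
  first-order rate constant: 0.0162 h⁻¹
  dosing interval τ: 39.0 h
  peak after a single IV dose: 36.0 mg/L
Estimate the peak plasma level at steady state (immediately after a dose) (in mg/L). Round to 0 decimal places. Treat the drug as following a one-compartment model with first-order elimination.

e^(−kτ) = e^(−0.01620 × 39.0) = 0.5316
Accumulation ratio R = 1 / (1 − e^(−kτ)) = 1 / (1 − 0.5316) = 2.135
Steady-state peak = C₀ × R = 36.0 × 2.135 = 76.86 mg/L

77 mg/L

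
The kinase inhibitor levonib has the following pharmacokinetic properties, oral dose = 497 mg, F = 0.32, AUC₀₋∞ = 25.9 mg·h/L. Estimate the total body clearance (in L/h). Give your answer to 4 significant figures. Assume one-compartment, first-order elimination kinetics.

CL = F·Dose / AUC = 0.32 × 497 / 25.9 = 6.141 L/h

6.141 L/h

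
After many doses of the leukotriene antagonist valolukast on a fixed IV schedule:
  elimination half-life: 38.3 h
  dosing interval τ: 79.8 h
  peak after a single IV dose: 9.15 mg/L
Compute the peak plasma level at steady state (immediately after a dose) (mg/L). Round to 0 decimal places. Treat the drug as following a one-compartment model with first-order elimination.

k = ln2 / t½ = 0.693147 / 38.3 = 0.01810 h⁻¹
e^(−kτ) = e^(−0.01810 × 79.8) = 0.2359
Accumulation ratio R = 1 / (1 − e^(−kτ)) = 1 / (1 − 0.2359) = 1.309
Steady-state peak = C₀ × R = 9.15 × 1.309 = 11.98 mg/L

12 mg/L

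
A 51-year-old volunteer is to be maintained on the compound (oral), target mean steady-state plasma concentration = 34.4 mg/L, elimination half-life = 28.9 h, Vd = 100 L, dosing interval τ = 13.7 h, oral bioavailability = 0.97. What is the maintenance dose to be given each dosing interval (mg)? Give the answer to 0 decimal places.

1165 mg

k = ln2 / t½ = 0.693147 / 28.9 = 0.02398 h⁻¹
CL = k × Vd = 0.02398 × 100 = 2.398 L/h
At steady state, F × (Dose/τ) = Css × CL.
Dose = Css × CL × τ / F = 34.4 × 2.398 × 13.7 / 0.97 = 1165 mg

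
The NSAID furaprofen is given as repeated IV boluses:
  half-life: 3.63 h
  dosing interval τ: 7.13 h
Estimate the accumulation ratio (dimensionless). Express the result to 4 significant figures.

1.345

k = ln2 / t½ = 0.693147 / 3.63 = 0.1909 h⁻¹
e^(−kτ) = e^(−0.1909 × 7.13) = 0.2564
Accumulation ratio R = 1 / (1 − e^(−kτ)) = 1 / (1 − 0.2564) = 1.345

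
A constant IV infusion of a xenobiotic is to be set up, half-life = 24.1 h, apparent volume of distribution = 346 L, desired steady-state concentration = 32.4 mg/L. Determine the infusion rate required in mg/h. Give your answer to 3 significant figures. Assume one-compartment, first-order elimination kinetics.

322 mg/h

k = ln2 / t½ = 0.693147 / 24.1 = 0.02876 h⁻¹
CL = k × Vd = 0.02876 × 346 = 9.951 L/h
At steady state, infusion rate R₀ = Css × CL = 32.4 × 9.951 = 322.4 mg/h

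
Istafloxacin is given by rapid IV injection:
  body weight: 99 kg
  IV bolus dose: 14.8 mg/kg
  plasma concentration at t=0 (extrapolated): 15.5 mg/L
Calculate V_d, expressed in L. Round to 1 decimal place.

Dose = 14.8 × 99 = 1465 mg
Vd = Dose / C₀ = 1465 / 15.5 = 94.52 L

94.5 L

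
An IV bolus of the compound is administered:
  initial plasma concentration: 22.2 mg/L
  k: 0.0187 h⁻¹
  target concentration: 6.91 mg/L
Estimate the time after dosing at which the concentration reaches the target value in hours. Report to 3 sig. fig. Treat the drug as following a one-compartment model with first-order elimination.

62.4 h

t = ln(C₀ / C) / k = ln(22.20 / 6.91) / 0.01870
  = ln(3.213) / 0.01870 = 1.167 / 0.01870 = 62.41 h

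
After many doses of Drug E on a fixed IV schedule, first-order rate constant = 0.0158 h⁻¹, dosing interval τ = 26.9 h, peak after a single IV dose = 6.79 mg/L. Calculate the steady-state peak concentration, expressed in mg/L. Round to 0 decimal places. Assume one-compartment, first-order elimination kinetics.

e^(−kτ) = e^(−0.01580 × 26.9) = 0.6538
Accumulation ratio R = 1 / (1 − e^(−kτ)) = 1 / (1 − 0.6538) = 2.889
Steady-state peak = C₀ × R = 6.79 × 2.889 = 19.62 mg/L

20 mg/L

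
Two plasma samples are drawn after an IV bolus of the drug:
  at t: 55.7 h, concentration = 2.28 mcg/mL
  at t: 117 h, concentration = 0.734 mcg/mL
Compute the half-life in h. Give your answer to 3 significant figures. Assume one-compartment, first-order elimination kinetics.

37.5 h

k = ln(C₁/C₂) / (t₂ − t₁) = ln(2.28/0.734) / (117 − 55.7)
  = 1.133 / 61.30 = 0.01848 h⁻¹
t½ = ln2 / k = 0.693147 / 0.01848 = 37.51 h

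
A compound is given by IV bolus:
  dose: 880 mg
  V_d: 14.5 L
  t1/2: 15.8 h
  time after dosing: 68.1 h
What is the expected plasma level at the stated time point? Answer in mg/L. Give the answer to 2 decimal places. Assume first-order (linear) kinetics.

C₀ = Dose / Vd = 880.0 / 14.5 = 60.69 mg/L
k = ln2 / t½ = 0.693147 / 15.8 = 0.04387 h⁻¹
C = C₀ · e^(−k·t) = 60.69 × e^(−0.04387 × 68.1)
  = 60.69 × 0.05041 = 3.059 mg/L

3.06 mg/L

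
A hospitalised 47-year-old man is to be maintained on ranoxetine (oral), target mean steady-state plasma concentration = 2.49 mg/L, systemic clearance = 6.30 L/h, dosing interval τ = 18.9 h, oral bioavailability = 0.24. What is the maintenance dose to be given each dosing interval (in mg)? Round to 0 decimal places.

1235 mg

At steady state, F × (Dose/τ) = Css × CL.
Dose = Css × CL × τ / F = 2.49 × 6.300 × 18.9 / 0.24 = 1235 mg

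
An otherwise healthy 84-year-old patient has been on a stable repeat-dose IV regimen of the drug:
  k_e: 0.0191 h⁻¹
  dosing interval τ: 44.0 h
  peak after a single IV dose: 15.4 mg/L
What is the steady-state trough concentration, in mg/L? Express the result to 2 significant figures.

12 mg/L

e^(−kτ) = e^(−0.01910 × 44.0) = 0.4315
Accumulation ratio R = 1 / (1 − e^(−kτ)) = 1 / (1 − 0.4315) = 1.759
Steady-state trough = C₀ × R × e^(−kτ) = 15.4 × 1.759 × 0.4315 = 11.69 mg/L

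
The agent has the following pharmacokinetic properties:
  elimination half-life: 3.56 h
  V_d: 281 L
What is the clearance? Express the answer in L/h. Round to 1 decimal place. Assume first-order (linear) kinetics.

k = ln2 / t½ = 0.693147 / 3.56 = 0.1947 h⁻¹
CL = k × Vd = 0.1947 × 281 = 54.71 L/h

54.7 L/h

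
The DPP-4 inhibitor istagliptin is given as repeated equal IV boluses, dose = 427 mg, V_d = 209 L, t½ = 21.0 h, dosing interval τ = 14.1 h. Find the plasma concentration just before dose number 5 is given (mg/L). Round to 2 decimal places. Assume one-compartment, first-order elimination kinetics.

C₀ per dose = Dose / Vd = 427 / 209 = 2.043 mg/L
k = ln2 / t½ = 0.693147 / 21.0 = 0.03301 h⁻¹
Fraction remaining after one interval: r = e^(−kτ) = e^(−0.03301 × 14.1) = 0.6279
Before dose 5, 4 doses have been given (aged 1τ, 2τ, 3τ, 4τ).
C_trough = C₀ × (r + r² + … + r^4) = C₀ × r(1−r^4)/(1−r)
        = 2.043 × 0.6279 × (1 − 0.1554) / (1 − 0.6279) = 2.912 mg/L

2.91 mg/L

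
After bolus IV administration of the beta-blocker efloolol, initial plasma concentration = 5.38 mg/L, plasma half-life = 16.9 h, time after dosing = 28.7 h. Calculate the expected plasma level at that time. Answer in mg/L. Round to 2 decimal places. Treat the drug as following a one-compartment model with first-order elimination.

1.66 mg/L

k = ln2 / t½ = 0.693147 / 16.9 = 0.04101 h⁻¹
C = C₀ · e^(−k·t) = 5.380 × e^(−0.04101 × 28.7)
  = 5.380 × 0.3082 = 1.658 mg/L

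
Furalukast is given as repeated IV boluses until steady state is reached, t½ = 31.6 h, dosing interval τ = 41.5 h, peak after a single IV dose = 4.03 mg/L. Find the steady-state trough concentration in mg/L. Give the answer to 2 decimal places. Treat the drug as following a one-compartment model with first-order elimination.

2.71 mg/L

k = ln2 / t½ = 0.693147 / 31.6 = 0.02194 h⁻¹
e^(−kτ) = e^(−0.02194 × 41.5) = 0.4023
Accumulation ratio R = 1 / (1 − e^(−kτ)) = 1 / (1 − 0.4023) = 1.673
Steady-state trough = C₀ × R × e^(−kτ) = 4.03 × 1.673 × 0.4023 = 2.712 mg/L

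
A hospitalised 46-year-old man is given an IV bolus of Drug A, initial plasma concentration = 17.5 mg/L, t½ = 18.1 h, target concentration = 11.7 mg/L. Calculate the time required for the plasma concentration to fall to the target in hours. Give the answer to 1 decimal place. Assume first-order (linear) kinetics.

k = ln2 / t½ = 0.693147 / 18.1 = 0.03830 h⁻¹
t = ln(C₀ / C) / k = ln(17.50 / 11.7) / 0.03830
  = ln(1.496) / 0.03830 = 0.4028 / 0.03830 = 10.52 h

10.5 h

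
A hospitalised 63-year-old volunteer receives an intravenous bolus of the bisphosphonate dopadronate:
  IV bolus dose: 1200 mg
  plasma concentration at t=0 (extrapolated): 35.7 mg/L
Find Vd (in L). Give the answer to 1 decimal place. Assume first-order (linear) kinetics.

33.6 L

Vd = Dose / C₀ = 1200 / 35.7 = 33.61 L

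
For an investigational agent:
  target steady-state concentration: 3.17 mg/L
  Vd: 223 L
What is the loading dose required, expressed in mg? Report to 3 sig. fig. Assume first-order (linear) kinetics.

LD = Css × Vd = 3.17 × 223 = 706.9 mg

707 mg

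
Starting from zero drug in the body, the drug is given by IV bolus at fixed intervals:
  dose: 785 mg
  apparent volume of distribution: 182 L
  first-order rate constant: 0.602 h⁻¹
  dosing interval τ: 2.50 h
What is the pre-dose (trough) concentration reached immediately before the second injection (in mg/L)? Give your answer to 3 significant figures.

0.958 mg/L

C₀ per dose = Dose / Vd = 785 / 182 = 4.313 mg/L
Fraction remaining after one interval: r = e^(−kτ) = e^(−0.6020 × 2.50) = 0.2220
Before dose 2, 1 dose has been given (aged 1τ).
C_trough = C₀ × r = 4.313 × 0.2220 = 0.9575 mg/L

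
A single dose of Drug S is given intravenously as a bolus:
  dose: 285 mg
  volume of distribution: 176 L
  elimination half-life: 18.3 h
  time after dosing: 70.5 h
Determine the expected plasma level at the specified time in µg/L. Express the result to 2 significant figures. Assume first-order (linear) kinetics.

C₀ = Dose / Vd = 285.0 / 176 = 1.619 mg/L
k = ln2 / t½ = 0.693147 / 18.3 = 0.03788 h⁻¹
C = C₀ · e^(−k·t) = 1.619 × e^(−0.03788 × 70.5)
  = 1.619 × 0.06921 = 0.1121 mg/L
Convert: 0.1121 mg/L × 1000 = 112.1 µg/L

110 µg/L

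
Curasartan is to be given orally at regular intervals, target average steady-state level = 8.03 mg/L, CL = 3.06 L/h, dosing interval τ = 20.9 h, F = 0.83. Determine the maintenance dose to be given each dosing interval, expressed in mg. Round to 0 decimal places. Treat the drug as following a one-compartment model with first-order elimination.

At steady state, F × (Dose/τ) = Css × CL.
Dose = Css × CL × τ / F = 8.03 × 3.060 × 20.9 / 0.83 = 618.7 mg

619 mg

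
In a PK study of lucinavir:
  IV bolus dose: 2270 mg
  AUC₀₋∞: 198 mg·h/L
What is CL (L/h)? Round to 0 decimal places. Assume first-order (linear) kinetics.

11 L/h

CL = Dose / AUC = 2270 / 198 = 11.46 L/h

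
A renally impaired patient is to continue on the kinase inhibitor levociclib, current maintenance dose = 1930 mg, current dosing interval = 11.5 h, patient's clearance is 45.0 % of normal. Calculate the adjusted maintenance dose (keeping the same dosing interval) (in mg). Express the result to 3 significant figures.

To keep the same average steady-state level, dosing rate must scale with clearance.
CL ratio = 45.0 / 100 = 0.4500
New dose (same interval) = 1930 × 0.4500 = 868.5 mg

869 mg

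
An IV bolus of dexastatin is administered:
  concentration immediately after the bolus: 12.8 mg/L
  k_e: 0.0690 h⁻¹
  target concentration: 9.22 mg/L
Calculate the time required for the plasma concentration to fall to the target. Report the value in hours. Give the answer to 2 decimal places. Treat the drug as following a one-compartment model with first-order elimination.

t = ln(C₀ / C) / k = ln(12.80 / 9.22) / 0.06900
  = ln(1.388) / 0.06900 = 0.3279 / 0.06900 = 4.752 h

4.75 h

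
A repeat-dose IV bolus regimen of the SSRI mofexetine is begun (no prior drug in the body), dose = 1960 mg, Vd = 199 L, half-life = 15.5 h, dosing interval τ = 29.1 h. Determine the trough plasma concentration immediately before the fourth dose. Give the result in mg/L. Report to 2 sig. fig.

3.6 mg/L

C₀ per dose = Dose / Vd = 1960 / 199 = 9.849 mg/L
k = ln2 / t½ = 0.693147 / 15.5 = 0.04472 h⁻¹
Fraction remaining after one interval: r = e^(−kτ) = e^(−0.04472 × 29.1) = 0.2722
Before dose 4, 3 doses have been given (aged 1τ, 2τ, 3τ).
C_trough = C₀ × (r + r² + … + r^3) = C₀ × r(1−r^3)/(1−r)
        = 9.849 × 0.2722 × (1 − 0.02017) / (1 − 0.2722) = 3.609 mg/L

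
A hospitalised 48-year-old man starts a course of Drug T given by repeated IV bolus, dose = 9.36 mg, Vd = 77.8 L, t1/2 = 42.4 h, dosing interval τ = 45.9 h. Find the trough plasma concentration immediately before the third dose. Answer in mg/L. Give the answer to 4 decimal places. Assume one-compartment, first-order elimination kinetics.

C₀ per dose = Dose / Vd = 9.36 / 77.8 = 0.1203 mg/L
k = ln2 / t½ = 0.693147 / 42.4 = 0.01635 h⁻¹
Fraction remaining after one interval: r = e^(−kτ) = e^(−0.01635 × 45.9) = 0.4721
Before dose 3, 2 doses have been given (aged 1τ, 2τ).
C_trough = C₀ × (r + r²) = 0.1203 × (0.4721 + 0.2229) = 0.08361 mg/L

0.0836 mg/L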